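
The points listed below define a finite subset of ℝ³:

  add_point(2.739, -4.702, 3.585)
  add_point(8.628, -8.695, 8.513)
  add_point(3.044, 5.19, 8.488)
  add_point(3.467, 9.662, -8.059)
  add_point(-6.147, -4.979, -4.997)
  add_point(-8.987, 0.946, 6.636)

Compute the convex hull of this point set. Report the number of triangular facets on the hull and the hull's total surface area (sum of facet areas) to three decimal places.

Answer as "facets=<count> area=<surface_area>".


Points on the hull: [1, 2, 3, 4, 5] (5 of 6).

Facet areas (half cross-product norm):
  f1: (p2, p1, p5) → 96.3752
  f2: (p2, p3, p5) → 110.4676
  f3: (p2, p3, p1) → 124.7266
  f4: (p4, p1, p5) → 127.7960
  f5: (p4, p3, p5) → 118.1810
  f6: (p4, p3, p1) → 179.5477
Σ area = 757.094

Euler characteristic 5−9+6 = 2 ✓

facets=6 area=757.094


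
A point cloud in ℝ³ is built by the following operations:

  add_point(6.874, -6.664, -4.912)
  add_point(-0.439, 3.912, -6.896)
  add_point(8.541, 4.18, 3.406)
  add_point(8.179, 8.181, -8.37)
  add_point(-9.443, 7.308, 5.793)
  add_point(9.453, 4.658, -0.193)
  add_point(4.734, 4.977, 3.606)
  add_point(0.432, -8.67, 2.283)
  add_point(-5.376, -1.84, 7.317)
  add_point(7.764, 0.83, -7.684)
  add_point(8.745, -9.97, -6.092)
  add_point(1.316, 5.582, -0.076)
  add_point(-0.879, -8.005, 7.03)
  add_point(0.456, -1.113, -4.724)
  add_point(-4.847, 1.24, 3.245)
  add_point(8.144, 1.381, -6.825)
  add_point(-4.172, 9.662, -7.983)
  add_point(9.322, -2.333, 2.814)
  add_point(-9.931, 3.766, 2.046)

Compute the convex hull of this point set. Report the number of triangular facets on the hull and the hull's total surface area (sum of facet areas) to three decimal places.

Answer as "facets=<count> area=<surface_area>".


Points on the hull: [2, 3, 4, 5, 6, 7, 8, 9, 10, 12, 13, 16, 17, 18] (14 of 19).

Per-facet area ½‖(b−a)×(c−a)‖:
  f1: (p13, p10, p18) → 42.5844
  f2: (p13, p16, p18) → 70.9300
  f3: (p13, p16, p10) → 36.5667
  f4: (p3, p10, p5) → 70.9935
  f5: (p4, p16, p18) → 32.8911
  f6: (p4, p3, p16) → 86.7101
  f7: (p7, p10, p18) → 81.9661
  f8: (p7, p12, p18) → 38.8678
  f9: (p7, p12, p10) → 14.3720
  f10: (p17, p10, p5) → 42.6648
  f11: (p17, p12, p10) → 72.6516
  f12: (p9, p16, p10) → 61.0862
  f13: (p9, p3, p10) → 6.2640
  f14: (p9, p3, p16) → 45.9326
  f15: (p2, p17, p5) → 12.3269
  f16: (p2, p3, p5) → 7.6902
  f17: (p2, p17, p12) → 38.6640
  f18: (p6, p4, p3) → 87.1806
  f19: (p6, p2, p3) → 24.2043
  f20: (p6, p2, p4) → 3.0682
  f21: (p8, p2, p12) → 58.2927
  f22: (p8, p2, p4) → 79.2580
  f23: (p8, p12, p18) → 21.1950
  f24: (p8, p4, p18) → 23.1318
Σ area = 1059.493

Check V−E+F: 14 − 36 + 24 = 2.

facets=24 area=1059.493


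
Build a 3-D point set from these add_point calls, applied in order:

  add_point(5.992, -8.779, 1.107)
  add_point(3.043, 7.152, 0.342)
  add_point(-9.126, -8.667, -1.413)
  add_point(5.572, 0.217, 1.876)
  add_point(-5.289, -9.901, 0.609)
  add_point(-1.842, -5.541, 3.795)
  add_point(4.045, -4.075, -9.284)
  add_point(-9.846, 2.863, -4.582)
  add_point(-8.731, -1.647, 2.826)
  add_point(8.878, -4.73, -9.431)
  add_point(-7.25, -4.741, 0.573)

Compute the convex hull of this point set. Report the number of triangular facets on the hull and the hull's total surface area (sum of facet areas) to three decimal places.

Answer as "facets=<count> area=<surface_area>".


facets=16 area=742.293

10 of the 11 inputs are extreme points: [0, 1, 2, 3, 4, 5, 6, 7, 8, 9].

Triangle areas on the boundary:
  f1: (p1, p9, p7) → 118.2706
  f2: (p0, p4, p9) → 64.1651
  f3: (p2, p4, p9) → 38.4332
  f4: (p3, p1, p9) → 46.4716
  f5: (p3, p0, p9) → 50.8851
  f6: (p6, p9, p7) → 16.0389
  f7: (p6, p2, p7) → 89.6255
  f8: (p6, p2, p9) → 23.9134
  f9: (p8, p2, p4) → 18.4972
  f10: (p8, p1, p7) → 61.1764
  f11: (p8, p2, p7) → 35.8954
  f12: (p5, p3, p1) → 34.0457
  f13: (p5, p8, p1) → 55.1122
  f14: (p5, p3, p0) → 36.3019
  f15: (p5, p0, p4) → 28.4033
  f16: (p5, p8, p4) → 25.0575
Σ area = 742.293

Check V−E+F: 10 − 24 + 16 = 2.


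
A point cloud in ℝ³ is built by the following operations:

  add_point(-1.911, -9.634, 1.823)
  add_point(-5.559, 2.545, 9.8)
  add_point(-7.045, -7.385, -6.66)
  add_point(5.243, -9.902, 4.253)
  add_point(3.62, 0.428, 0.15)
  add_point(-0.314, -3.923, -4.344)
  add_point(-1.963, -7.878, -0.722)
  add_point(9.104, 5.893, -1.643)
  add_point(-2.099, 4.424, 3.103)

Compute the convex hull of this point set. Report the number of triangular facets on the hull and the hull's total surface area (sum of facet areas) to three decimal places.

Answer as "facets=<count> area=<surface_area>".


facets=10 area=627.113

Points on the hull: [0, 1, 2, 3, 5, 7, 8] (7 of 9).

Per-facet area ½‖(b−a)×(c−a)‖:
  f1: (p1, p3, p7) → 137.4114
  f2: (p0, p3, p2) → 25.2539
  f3: (p0, p1, p2) → 75.5368
  f4: (p0, p1, p3) → 56.5155
  f5: (p5, p7, p2) → 18.1128
  f6: (p5, p3, p2) → 43.1994
  f7: (p5, p3, p7) → 81.7734
  f8: (p8, p7, p2) → 97.7698
  f9: (p8, p1, p2) → 61.1657
  f10: (p8, p1, p7) → 30.3743
Σ area = 627.113

Check V−E+F: 7 − 15 + 10 = 2.


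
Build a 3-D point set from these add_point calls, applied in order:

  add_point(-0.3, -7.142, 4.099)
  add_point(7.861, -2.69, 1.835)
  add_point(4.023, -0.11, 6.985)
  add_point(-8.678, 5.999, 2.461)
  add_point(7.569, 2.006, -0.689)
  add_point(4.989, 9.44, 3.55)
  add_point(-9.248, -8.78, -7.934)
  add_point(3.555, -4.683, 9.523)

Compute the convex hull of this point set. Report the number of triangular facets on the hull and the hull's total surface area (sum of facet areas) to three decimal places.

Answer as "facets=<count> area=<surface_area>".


7 of the 8 inputs are extreme points: [0, 1, 3, 4, 5, 6, 7].

Area of each hull facet:
  f1: (p7, p5, p1) → 56.8343
  f2: (p3, p5, p6) → 122.8860
  f3: (p3, p7, p5) → 104.3891
  f4: (p4, p1, p6) → 55.0493
  f5: (p4, p5, p6) → 88.7753
  f6: (p4, p5, p1) → 20.3366
  f7: (p0, p1, p6) → 67.1085
  f8: (p0, p7, p1) → 30.4125
  f9: (p0, p3, p6) → 112.3880
  f10: (p0, p3, p7) → 55.4071
Σ area = 713.587

Check V−E+F: 7 − 15 + 10 = 2.

facets=10 area=713.587


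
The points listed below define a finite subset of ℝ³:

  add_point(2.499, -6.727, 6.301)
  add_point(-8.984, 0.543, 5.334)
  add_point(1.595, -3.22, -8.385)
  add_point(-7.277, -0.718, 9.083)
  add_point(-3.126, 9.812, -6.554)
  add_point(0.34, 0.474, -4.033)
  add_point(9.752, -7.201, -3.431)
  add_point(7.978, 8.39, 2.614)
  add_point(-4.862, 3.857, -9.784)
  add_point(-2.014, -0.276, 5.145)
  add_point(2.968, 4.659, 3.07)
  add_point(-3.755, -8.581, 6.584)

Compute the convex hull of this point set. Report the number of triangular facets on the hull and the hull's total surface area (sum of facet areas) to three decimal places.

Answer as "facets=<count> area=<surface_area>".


facets=14 area=938.519

Extreme-point indices: [0, 1, 2, 3, 4, 6, 7, 8, 11] — 9 of 12 on the boundary.

Triangle areas on the boundary:
  f1: (p8, p4, p1) → 54.9204
  f2: (p7, p4, p6) → 121.4706
  f3: (p11, p8, p1) → 83.6801
  f4: (p2, p11, p6) → 82.7701
  f5: (p2, p11, p8) → 80.2927
  f6: (p2, p4, p6) → 59.7676
  f7: (p2, p8, p4) → 31.1714
  f8: (p3, p11, p1) → 19.0430
  f9: (p3, p4, p1) → 26.0505
  f10: (p3, p7, p4) → 127.8868
  f11: (p0, p7, p6) → 94.1616
  f12: (p0, p11, p6) → 31.8533
  f13: (p0, p3, p7) → 96.4505
  f14: (p0, p3, p11) → 29.0008
Σ area = 938.519

Euler characteristic 9−21+14 = 2 ✓


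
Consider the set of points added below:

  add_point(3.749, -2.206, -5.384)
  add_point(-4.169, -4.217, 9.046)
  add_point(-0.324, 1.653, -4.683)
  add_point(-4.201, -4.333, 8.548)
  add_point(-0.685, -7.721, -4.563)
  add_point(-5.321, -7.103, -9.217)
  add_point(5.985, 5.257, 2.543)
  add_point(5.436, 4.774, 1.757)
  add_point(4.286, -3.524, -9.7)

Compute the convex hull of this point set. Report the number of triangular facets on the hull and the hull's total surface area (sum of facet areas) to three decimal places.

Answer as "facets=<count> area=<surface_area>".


Extreme-point indices: [0, 1, 2, 3, 4, 5, 6, 8] — 8 of 9 on the boundary.

Facet areas (half cross-product norm):
  f1: (p2, p8, p5) → 41.5899
  f2: (p2, p8, p6) → 41.8988
  f3: (p2, p1, p5) → 85.1160
  f4: (p2, p1, p6) → 74.2789
  f5: (p4, p8, p5) → 27.2923
  f6: (p4, p1, p6) → 101.3282
  f7: (p3, p1, p5) → 0.3413
  f8: (p3, p4, p5) → 40.9404
  f9: (p3, p4, p1) → 1.1186
  f10: (p0, p8, p6) → 13.3734
  f11: (p0, p4, p6) → 32.7233
  f12: (p0, p4, p8) → 16.1736
Σ area = 476.175

Euler: V−E+F = 8−18+12 = 2.

facets=12 area=476.175


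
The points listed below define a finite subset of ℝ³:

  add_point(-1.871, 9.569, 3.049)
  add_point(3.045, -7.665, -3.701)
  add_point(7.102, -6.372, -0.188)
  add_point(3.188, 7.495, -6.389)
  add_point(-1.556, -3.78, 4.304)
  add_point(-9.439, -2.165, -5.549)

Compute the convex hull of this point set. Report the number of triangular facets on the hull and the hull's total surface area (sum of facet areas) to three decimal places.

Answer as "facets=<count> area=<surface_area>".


facets=8 area=544.072

Hull vertices (6/6): indices [0, 1, 2, 3, 4, 5].

Facet areas (half cross-product norm):
  f1: (p3, p0, p5) → 82.8767
  f2: (p3, p0, p2) → 85.4039
  f3: (p4, p0, p5) → 83.3414
  f4: (p4, p0, p2) → 65.7967
  f5: (p1, p3, p5) → 96.7415
  f6: (p1, p3, p2) → 42.1568
  f7: (p1, p4, p5) → 61.0712
  f8: (p1, p4, p2) → 26.6835
Σ area = 544.072

Check V−E+F: 6 − 12 + 8 = 2.


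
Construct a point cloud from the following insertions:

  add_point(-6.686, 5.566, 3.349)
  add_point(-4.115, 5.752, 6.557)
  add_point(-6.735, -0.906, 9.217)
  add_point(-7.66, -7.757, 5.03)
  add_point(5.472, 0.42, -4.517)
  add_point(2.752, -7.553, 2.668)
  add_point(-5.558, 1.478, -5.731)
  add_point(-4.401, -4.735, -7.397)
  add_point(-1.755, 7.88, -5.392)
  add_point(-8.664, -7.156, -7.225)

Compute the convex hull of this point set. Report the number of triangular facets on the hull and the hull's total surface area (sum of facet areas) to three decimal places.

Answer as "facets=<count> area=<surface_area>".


facets=16 area=708.099

Extreme-point indices: [0, 1, 2, 3, 4, 5, 6, 7, 8, 9] — 10 of 10 on the boundary.

Area of each hull facet:
  f1: (p7, p8, p9) → 24.3642
  f2: (p7, p8, p4) → 57.2812
  f3: (p7, p5, p9) → 29.0636
  f4: (p7, p5, p4) → 59.1408
  f5: (p0, p2, p9) → 72.0580
  f6: (p3, p2, p9) → 43.5435
  f7: (p3, p5, p9) → 65.0678
  f8: (p3, p5, p2) → 43.1494
  f9: (p6, p8, p9) → 7.6354
  f10: (p6, p0, p9) → 40.6891
  f11: (p6, p0, p8) → 35.2039
  f12: (p1, p0, p2) → 15.7045
  f13: (p1, p5, p4) → 80.3134
  f14: (p1, p5, p2) → 50.7791
  f15: (p1, p8, p4) → 64.2719
  f16: (p1, p0, p8) → 19.8335
Σ area = 708.099

Check V−E+F: 10 − 24 + 16 = 2.


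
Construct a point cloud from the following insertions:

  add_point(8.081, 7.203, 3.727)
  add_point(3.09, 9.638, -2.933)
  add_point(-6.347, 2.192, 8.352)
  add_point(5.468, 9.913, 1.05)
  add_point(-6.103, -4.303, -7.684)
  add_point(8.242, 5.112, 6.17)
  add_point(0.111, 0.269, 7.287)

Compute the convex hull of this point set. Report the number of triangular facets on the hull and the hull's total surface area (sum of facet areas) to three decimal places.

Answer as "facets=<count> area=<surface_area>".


Extreme-point indices: [0, 1, 2, 3, 4, 5, 6] — 7 of 7 on the boundary.

Triangle areas on the boundary:
  f1: (p3, p5, p2) → 56.2283
  f2: (p6, p5, p2) → 23.7497
  f3: (p6, p4, p2) → 56.9285
  f4: (p6, p4, p5) → 75.2159
  f5: (p1, p4, p2) → 125.6898
  f6: (p1, p3, p2) → 36.9188
  f7: (p0, p3, p5) → 3.9292
  f8: (p0, p1, p3) → 7.0814
  f9: (p0, p4, p5) → 34.5347
  f10: (p0, p1, p4) → 72.0544
Σ area = 492.331

Euler characteristic 7−15+10 = 2 ✓

facets=10 area=492.331


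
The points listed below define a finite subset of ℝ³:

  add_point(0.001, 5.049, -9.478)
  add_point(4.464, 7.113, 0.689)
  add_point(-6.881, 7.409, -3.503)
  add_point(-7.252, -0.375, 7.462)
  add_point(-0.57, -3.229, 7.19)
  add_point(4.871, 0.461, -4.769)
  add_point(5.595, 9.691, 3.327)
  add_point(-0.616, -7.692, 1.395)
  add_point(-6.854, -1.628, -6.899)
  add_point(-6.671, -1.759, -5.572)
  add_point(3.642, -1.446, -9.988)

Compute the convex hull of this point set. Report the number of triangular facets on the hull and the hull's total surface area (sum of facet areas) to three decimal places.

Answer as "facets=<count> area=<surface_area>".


facets=16 area=732.331

Points on the hull: [0, 2, 3, 4, 5, 6, 7, 8, 9, 10] (10 of 11).

Per-facet area ½‖(b−a)×(c−a)‖:
  f1: (p2, p6, p3) → 93.2660
  f2: (p4, p6, p3) → 53.8391
  f3: (p4, p7, p3) → 25.6535
  f4: (p5, p10, p6) → 17.3836
  f5: (p5, p10, p7) → 32.6366
  f6: (p5, p4, p6) → 78.5983
  f7: (p5, p4, p7) → 42.4240
  f8: (p0, p10, p6) → 54.3383
  f9: (p0, p2, p6) → 64.8430
  f10: (p8, p2, p3) → 62.7897
  f11: (p8, p10, p7) → 62.8451
  f12: (p8, p0, p10) → 35.9831
  f13: (p8, p0, p2) → 40.3516
  f14: (p9, p7, p3) → 60.1508
  f15: (p9, p8, p3) → 2.3745
  f16: (p9, p8, p7) → 4.8536
Σ area = 732.331

Euler: V−E+F = 10−24+16 = 2.


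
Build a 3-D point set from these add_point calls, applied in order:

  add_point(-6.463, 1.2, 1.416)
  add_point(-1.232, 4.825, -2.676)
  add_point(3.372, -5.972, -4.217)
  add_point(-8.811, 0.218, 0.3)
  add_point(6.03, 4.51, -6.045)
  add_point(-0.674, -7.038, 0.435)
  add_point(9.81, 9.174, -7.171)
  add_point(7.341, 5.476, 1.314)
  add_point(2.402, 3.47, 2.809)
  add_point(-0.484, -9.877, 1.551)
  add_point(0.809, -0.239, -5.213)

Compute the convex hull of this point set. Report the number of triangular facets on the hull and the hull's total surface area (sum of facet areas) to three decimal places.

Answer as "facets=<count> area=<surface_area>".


facets=14 area=508.457

Hull vertices (9/11): indices [0, 1, 2, 3, 6, 7, 8, 9, 10].

Area of each hull facet:
  f1: (p2, p9, p3) → 51.8246
  f2: (p7, p8, p9) → 32.5264
  f3: (p7, p2, p6) → 63.7425
  f4: (p7, p2, p9) → 51.1251
  f5: (p7, p1, p6) → 45.1071
  f6: (p7, p1, p8) → 18.2610
  f7: (p10, p2, p3) → 33.5559
  f8: (p10, p2, p6) → 38.5153
  f9: (p10, p1, p3) → 28.1614
  f10: (p10, p1, p6) → 37.7334
  f11: (p0, p1, p3) → 8.8739
  f12: (p0, p1, p8) → 25.0689
  f13: (p0, p9, p3) → 17.4130
  f14: (p0, p8, p9) → 56.5487
Σ area = 508.457

Check V−E+F: 9 − 21 + 14 = 2.


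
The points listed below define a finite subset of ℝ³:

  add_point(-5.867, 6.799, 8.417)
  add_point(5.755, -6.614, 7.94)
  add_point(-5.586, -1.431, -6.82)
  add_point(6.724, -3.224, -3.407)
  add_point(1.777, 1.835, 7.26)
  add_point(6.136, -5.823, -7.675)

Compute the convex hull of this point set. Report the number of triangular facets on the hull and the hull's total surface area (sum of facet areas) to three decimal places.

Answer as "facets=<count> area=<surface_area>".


Hull vertices (6/6): indices [0, 1, 2, 3, 4, 5].

Facet areas (half cross-product norm):
  f1: (p5, p1, p3) → 22.6358
  f2: (p4, p3, p0) → 45.1810
  f3: (p4, p1, p0) → 23.8715
  f4: (p4, p1, p3) → 53.2015
  f5: (p2, p3, p0) → 110.4248
  f6: (p2, p5, p3) → 31.2997
  f7: (p2, p1, p0) → 141.3620
  f8: (p2, p5, p1) → 97.8526
Σ area = 525.829

Euler characteristic 6−12+8 = 2 ✓

facets=8 area=525.829


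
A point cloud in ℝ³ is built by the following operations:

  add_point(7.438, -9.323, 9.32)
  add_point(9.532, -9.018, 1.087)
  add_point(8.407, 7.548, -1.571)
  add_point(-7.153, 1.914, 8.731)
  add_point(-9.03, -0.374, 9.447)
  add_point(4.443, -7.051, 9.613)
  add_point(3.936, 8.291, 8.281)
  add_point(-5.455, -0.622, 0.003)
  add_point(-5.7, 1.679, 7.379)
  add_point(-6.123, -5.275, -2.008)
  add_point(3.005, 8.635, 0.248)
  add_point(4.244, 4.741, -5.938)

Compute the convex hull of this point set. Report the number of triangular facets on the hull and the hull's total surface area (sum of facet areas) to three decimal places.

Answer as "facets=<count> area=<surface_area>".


11 of the 12 inputs are extreme points: [0, 1, 2, 3, 4, 5, 6, 7, 9, 10, 11].

Facet areas (half cross-product norm):
  f1: (p9, p0, p4) → 110.4751
  f2: (p9, p0, p1) → 69.5990
  f3: (p7, p9, p4) → 24.2479
  f4: (p11, p9, p1) → 108.7304
  f5: (p11, p7, p10) → 44.4802
  f6: (p11, p7, p9) → 30.6345
  f7: (p3, p6, p4) → 7.7856
  f8: (p3, p6, p10) → 51.7521
  f9: (p3, p7, p4) → 13.9586
  f10: (p3, p7, p10) → 57.7136
  f11: (p5, p0, p4) → 5.8702
  f12: (p5, p6, p4) → 102.0996
  f13: (p5, p6, p0) → 22.8063
  f14: (p2, p0, p1) → 70.4065
  f15: (p2, p6, p0) → 97.1000
  f16: (p2, p11, p1) → 53.8708
  f17: (p2, p6, p10) → 23.0282
  f18: (p2, p11, p10) → 18.4317
Σ area = 912.990

Euler characteristic 11−27+18 = 2 ✓

facets=18 area=912.990


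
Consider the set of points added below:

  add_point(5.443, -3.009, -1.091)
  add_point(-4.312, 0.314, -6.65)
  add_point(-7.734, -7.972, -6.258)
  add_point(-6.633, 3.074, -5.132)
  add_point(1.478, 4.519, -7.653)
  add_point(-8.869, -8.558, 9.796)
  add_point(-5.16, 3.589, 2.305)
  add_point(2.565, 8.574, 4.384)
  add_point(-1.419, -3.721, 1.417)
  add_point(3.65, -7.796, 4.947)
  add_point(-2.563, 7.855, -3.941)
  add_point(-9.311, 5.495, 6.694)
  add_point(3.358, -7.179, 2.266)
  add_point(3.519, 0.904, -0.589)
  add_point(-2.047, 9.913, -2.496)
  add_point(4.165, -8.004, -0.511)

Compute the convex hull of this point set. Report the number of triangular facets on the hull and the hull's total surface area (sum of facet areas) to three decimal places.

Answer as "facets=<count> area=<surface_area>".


12 of the 16 inputs are extreme points: [0, 1, 2, 3, 4, 5, 7, 9, 10, 11, 14, 15].

Area of each hull facet:
  f1: (p2, p5, p11) → 112.3132
  f2: (p7, p5, p11) → 86.9883
  f3: (p7, p4, p0) → 63.2016
  f4: (p3, p2, p11) → 66.4387
  f5: (p15, p4, p0) → 21.1380
  f6: (p15, p2, p4) → 89.6680
  f7: (p15, p2, p5) → 98.8471
  f8: (p1, p2, p4) → 17.1303
  f9: (p1, p3, p4) → 14.0362
  f10: (p1, p3, p2) → 16.0258
  f11: (p14, p7, p4) → 34.0998
  f12: (p14, p7, p11) → 49.4062
  f13: (p14, p3, p11) → 50.4280
  f14: (p9, p7, p5) → 110.3662
  f15: (p9, p15, p5) → 33.0510
  f16: (p9, p7, p0) → 51.2220
  f17: (p9, p15, p0) → 14.1640
  f18: (p10, p3, p4) → 20.4255
  f19: (p10, p14, p4) → 6.4969
  f20: (p10, p14, p3) → 4.5421
Σ area = 959.989

Check V−E+F: 12 − 30 + 20 = 2.

facets=20 area=959.989


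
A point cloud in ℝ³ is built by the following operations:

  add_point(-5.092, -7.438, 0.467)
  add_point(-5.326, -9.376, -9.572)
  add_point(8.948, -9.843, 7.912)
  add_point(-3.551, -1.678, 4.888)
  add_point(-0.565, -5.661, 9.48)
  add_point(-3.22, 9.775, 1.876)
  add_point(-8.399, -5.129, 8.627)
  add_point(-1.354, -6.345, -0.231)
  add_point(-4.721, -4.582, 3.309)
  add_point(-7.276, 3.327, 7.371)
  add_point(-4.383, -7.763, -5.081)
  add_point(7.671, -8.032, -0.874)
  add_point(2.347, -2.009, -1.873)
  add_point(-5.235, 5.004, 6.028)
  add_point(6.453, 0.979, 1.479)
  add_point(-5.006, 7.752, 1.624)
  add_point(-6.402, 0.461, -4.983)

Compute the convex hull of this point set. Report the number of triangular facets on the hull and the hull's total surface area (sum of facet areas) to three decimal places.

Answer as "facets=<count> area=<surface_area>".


facets=18 area=922.908

11 of the 17 inputs are extreme points: [1, 2, 4, 5, 6, 9, 11, 13, 14, 15, 16].

Area of each hull facet:
  f1: (p1, p2, p6) → 164.7983
  f2: (p14, p5, p2) → 60.3075
  f3: (p11, p1, p2) → 54.8263
  f4: (p11, p14, p2) → 42.5302
  f5: (p11, p14, p1) → 73.2377
  f6: (p4, p2, p6) → 17.3407
  f7: (p4, p9, p6) → 34.0119
  f8: (p13, p5, p2) → 63.6878
  f9: (p13, p9, p5) → 4.3014
  f10: (p13, p4, p2) → 48.2072
  f11: (p13, p4, p9) → 16.7800
  f12: (p16, p14, p5) → 73.6923
  f13: (p16, p14, p1) → 77.8218
  f14: (p16, p1, p6) → 80.8387
  f15: (p16, p9, p6) → 54.6668
  f16: (p15, p9, p5) → 8.5253
  f17: (p15, p16, p5) → 9.5912
  f18: (p15, p16, p9) → 37.7428
Σ area = 922.908

Check V−E+F: 11 − 27 + 18 = 2.


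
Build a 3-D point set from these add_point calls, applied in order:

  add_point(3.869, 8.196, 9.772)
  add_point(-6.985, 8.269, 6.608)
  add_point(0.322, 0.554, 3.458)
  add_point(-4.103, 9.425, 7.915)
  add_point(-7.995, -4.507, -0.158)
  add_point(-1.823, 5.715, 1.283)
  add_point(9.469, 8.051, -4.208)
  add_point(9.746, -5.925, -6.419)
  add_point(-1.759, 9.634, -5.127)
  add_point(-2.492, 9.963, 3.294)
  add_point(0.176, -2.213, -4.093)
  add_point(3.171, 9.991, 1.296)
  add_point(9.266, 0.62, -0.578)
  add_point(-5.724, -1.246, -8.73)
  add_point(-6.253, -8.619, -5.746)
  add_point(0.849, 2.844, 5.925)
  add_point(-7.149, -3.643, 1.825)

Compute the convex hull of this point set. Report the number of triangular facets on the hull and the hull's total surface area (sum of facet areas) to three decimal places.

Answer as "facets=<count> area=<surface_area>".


facets=24 area=1026.259

Points on the hull: [0, 1, 3, 4, 6, 7, 8, 9, 11, 12, 13, 14, 15, 16] (14 of 17).

Per-facet area ½‖(b−a)×(c−a)‖:
  f1: (p12, p0, p7) → 23.7751
  f2: (p14, p13, p4) → 27.7925
  f3: (p14, p13, p7) → 62.9193
  f4: (p14, p16, p4) → 5.0706
  f5: (p14, p16, p7) → 73.8551
  f6: (p6, p13, p7) → 110.9280
  f7: (p6, p12, p7) → 33.6717
  f8: (p6, p0, p11) → 31.8844
  f9: (p6, p12, p0) → 56.8811
  f10: (p15, p0, p7) → 53.9653
  f11: (p15, p16, p7) → 95.6199
  f12: (p15, p16, p0) → 14.8833
  f13: (p1, p16, p0) → 72.1253
  f14: (p1, p16, p4) → 11.0949
  f15: (p1, p13, p4) → 68.1027
  f16: (p8, p6, p11) → 34.7047
  f17: (p8, p6, p13) → 67.2639
  f18: (p8, p1, p13) → 78.2622
  f19: (p3, p0, p11) → 33.9979
  f20: (p3, p1, p0) → 7.1155
  f21: (p9, p8, p11) → 23.1353
  f22: (p9, p3, p11) → 11.5824
  f23: (p9, p8, p1) → 19.3443
  f24: (p9, p3, p1) → 8.2843
Σ area = 1026.259

Check V−E+F: 14 − 36 + 24 = 2.


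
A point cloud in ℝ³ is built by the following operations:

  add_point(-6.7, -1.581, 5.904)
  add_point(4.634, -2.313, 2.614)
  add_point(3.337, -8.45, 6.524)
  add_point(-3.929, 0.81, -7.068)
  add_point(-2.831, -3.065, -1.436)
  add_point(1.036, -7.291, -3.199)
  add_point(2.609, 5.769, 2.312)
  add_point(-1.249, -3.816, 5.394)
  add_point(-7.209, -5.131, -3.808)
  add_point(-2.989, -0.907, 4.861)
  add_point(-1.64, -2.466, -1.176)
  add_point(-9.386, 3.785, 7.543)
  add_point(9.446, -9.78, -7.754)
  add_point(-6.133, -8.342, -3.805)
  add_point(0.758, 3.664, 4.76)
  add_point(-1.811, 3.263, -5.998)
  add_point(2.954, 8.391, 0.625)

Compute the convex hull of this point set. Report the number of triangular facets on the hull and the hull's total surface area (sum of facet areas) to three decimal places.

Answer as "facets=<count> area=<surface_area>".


Points on the hull: [0, 1, 2, 3, 6, 8, 11, 12, 13, 14, 15, 16] (12 of 17).

Triangle areas on the boundary:
  f1: (p2, p0, p11) → 21.1818
  f2: (p15, p16, p12) → 82.5134
  f3: (p15, p3, p12) → 29.1243
  f4: (p15, p16, p11) → 69.3111
  f5: (p15, p3, p11) → 26.4917
  f6: (p13, p0, p11) → 25.2162
  f7: (p13, p3, p12) → 78.5572
  f8: (p13, p2, p12) → 99.6290
  f9: (p13, p2, p0) → 68.3392
  f10: (p14, p16, p11) → 30.8033
  f11: (p14, p2, p11) → 64.8143
  f12: (p1, p16, p12) → 67.2309
  f13: (p1, p2, p12) → 50.4556
  f14: (p8, p3, p11) → 54.7718
  f15: (p8, p13, p11) → 19.2777
  f16: (p8, p13, p3) → 10.0997
  f17: (p6, p14, p16) → 2.7589
  f18: (p6, p14, p2) → 19.6243
  f19: (p6, p1, p16) → 7.7926
  f20: (p6, p1, p2) → 19.2276
Σ area = 847.220

Euler: V−E+F = 12−30+20 = 2.

facets=20 area=847.220


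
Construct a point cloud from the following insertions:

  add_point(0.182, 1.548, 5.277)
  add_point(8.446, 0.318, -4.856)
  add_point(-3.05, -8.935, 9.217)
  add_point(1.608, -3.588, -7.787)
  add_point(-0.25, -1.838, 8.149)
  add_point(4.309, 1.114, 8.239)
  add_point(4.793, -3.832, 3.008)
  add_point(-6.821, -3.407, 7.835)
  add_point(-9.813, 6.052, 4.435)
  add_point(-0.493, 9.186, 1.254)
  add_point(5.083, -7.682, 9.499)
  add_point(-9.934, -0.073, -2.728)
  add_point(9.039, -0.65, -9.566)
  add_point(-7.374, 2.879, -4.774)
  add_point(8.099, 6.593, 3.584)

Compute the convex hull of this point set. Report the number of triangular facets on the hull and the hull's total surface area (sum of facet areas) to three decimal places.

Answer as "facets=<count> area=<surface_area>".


Points on the hull: [2, 3, 5, 7, 8, 9, 10, 11, 12, 13, 14] (11 of 15).

Area of each hull facet:
  f1: (p13, p9, p12) → 91.9422
  f2: (p13, p8, p11) → 20.7022
  f3: (p13, p8, p9) → 47.4271
  f4: (p3, p10, p12) → 73.6035
  f5: (p3, p13, p11) → 24.7908
  f6: (p3, p13, p12) → 38.7221
  f7: (p14, p9, p12) → 69.7119
  f8: (p14, p10, p12) → 117.8597
  f9: (p14, p8, p9) → 35.4157
  f10: (p7, p8, p11) → 46.5493
  f11: (p5, p14, p10) → 25.6959
  f12: (p5, p14, p8) → 62.5752
  f13: (p5, p7, p8) → 62.8989
  f14: (p2, p3, p10) → 73.1918
  f15: (p2, p5, p10) → 36.6553
  f16: (p2, p5, p7) → 40.1188
  f17: (p2, p3, p11) → 104.2342
  f18: (p2, p7, p11) → 32.3138
Σ area = 1004.408

Check V−E+F: 11 − 27 + 18 = 2.

facets=18 area=1004.408


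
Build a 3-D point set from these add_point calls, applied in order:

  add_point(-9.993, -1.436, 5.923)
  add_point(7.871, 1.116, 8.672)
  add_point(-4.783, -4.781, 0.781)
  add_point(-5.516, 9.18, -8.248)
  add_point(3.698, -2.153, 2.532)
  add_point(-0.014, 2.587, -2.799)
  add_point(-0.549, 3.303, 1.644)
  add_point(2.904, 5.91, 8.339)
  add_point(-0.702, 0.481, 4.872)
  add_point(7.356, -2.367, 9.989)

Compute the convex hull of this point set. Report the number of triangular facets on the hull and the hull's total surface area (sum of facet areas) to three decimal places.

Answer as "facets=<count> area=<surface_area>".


facets=12 area=588.499

8 of the 10 inputs are extreme points: [0, 1, 2, 3, 4, 5, 7, 9].

Facet areas (half cross-product norm):
  f1: (p2, p3, p0) → 66.9393
  f2: (p7, p3, p0) → 127.6022
  f3: (p7, p3, p1) → 57.1547
  f4: (p9, p2, p0) → 61.9534
  f5: (p9, p7, p0) → 71.7451
  f6: (p9, p7, p1) → 10.7522
  f7: (p4, p9, p2) → 30.6594
  f8: (p4, p9, p1) → 15.0011
  f9: (p5, p2, p3) → 43.4222
  f10: (p5, p4, p2) → 33.5108
  f11: (p5, p3, p1) → 41.5451
  f12: (p5, p4, p1) → 28.2132
Σ area = 588.499

Euler: V−E+F = 8−18+12 = 2.


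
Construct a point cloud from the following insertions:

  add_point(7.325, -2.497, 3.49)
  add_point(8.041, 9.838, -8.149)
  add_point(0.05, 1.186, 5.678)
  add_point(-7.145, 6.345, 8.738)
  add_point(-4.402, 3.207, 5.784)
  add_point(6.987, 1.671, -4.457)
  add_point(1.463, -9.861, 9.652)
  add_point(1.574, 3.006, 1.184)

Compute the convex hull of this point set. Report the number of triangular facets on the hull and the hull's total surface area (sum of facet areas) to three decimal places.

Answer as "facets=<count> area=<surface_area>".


facets=8 area=555.202

Hull vertices (6/8): indices [0, 1, 3, 4, 5, 6].

Per-facet area ½‖(b−a)×(c−a)‖:
  f1: (p0, p1, p3) → 149.4787
  f2: (p0, p6, p3) → 96.3989
  f3: (p4, p1, p3) → 42.6793
  f4: (p4, p6, p3) → 30.2456
  f5: (p5, p4, p1) → 66.9110
  f6: (p5, p4, p6) → 111.7211
  f7: (p5, p0, p1) → 25.4731
  f8: (p5, p0, p6) → 32.2945
Σ area = 555.202

Check V−E+F: 6 − 12 + 8 = 2.


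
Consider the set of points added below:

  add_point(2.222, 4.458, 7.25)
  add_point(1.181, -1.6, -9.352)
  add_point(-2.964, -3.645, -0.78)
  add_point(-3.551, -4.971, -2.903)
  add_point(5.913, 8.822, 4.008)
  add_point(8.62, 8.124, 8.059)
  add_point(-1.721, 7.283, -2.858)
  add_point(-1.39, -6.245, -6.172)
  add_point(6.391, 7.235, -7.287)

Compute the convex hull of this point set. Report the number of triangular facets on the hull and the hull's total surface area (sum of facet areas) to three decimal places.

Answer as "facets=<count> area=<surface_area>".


facets=14 area=516.199

Points on the hull: [0, 1, 2, 3, 4, 5, 6, 7, 8] (9 of 9).

Facet areas (half cross-product norm):
  f1: (p0, p4, p5) → 15.8724
  f2: (p7, p1, p3) → 11.7219
  f3: (p7, p1, p5) → 65.7095
  f4: (p8, p4, p5) → 17.8717
  f5: (p8, p1, p5) → 77.1240
  f6: (p6, p0, p4) → 33.5207
  f7: (p6, p8, p4) → 45.3291
  f8: (p6, p1, p3) → 47.6929
  f9: (p6, p8, p1) → 45.5027
  f10: (p2, p0, p5) → 30.9334
  f11: (p2, p7, p5) → 49.5919
  f12: (p2, p7, p3) → 3.8095
  f13: (p2, p6, p3) → 13.3351
  f14: (p2, p6, p0) → 58.1841
Σ area = 516.199

Check V−E+F: 9 − 21 + 14 = 2.


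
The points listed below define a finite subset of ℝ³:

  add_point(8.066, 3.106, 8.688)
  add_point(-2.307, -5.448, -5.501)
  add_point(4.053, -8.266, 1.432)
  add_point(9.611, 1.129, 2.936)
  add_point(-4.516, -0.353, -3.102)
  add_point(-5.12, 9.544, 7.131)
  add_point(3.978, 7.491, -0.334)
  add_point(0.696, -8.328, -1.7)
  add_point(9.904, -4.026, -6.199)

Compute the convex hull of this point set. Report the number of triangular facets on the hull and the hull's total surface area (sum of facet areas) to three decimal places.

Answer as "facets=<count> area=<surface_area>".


Extreme-point indices: [0, 1, 2, 3, 4, 5, 6, 7, 8] — 9 of 9 on the boundary.

Facet areas (half cross-product norm):
  f1: (p4, p7, p5) → 59.6654
  f2: (p2, p7, p5) → 47.4497
  f3: (p2, p0, p5) → 103.7408
  f4: (p2, p7, p8) → 24.0442
  f5: (p2, p3, p8) → 49.2543
  f6: (p2, p3, p0) → 33.2951
  f7: (p6, p4, p5) → 68.0622
  f8: (p6, p4, p8) → 79.7022
  f9: (p6, p3, p8) → 47.7150
  f10: (p6, p0, p5) → 63.8321
  f11: (p6, p3, p0) → 28.5418
  f12: (p1, p7, p8) → 31.3054
  f13: (p1, p4, p8) → 35.6727
  f14: (p1, p4, p7) → 15.9190
Σ area = 688.200

Check V−E+F: 9 − 21 + 14 = 2.

facets=14 area=688.200


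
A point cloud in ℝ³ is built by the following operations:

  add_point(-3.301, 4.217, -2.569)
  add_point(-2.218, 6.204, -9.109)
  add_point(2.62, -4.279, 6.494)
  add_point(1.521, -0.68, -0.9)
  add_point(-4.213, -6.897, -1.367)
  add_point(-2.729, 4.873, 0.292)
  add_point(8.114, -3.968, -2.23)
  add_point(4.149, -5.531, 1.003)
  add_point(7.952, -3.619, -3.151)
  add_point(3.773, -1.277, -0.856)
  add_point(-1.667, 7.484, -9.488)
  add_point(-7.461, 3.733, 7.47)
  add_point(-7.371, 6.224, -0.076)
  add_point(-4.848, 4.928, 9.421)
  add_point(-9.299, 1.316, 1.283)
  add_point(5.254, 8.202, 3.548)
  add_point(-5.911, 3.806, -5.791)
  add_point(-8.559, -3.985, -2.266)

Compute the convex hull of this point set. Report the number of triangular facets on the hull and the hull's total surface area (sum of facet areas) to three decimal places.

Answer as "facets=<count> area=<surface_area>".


facets=24 area=803.231

Extreme-point indices: [1, 2, 4, 6, 7, 8, 10, 11, 12, 13, 14, 15, 16, 17] — 14 of 18 on the boundary.

Triangle areas on the boundary:
  f1: (p2, p15, p6) → 63.8230
  f2: (p12, p10, p15) → 70.7433
  f3: (p13, p2, p15) → 67.1807
  f4: (p13, p12, p15) → 57.6070
  f5: (p8, p15, p6) → 6.8665
  f6: (p8, p10, p15) → 94.8013
  f7: (p4, p8, p6) → 6.3373
  f8: (p16, p12, p10) → 19.3487
  f9: (p16, p17, p14) → 25.4228
  f10: (p16, p12, p14) → 17.3451
  f11: (p11, p12, p14) → 18.4357
  f12: (p11, p13, p12) → 12.5430
  f13: (p11, p17, p14) → 14.5155
  f14: (p11, p4, p17) → 32.7985
  f15: (p11, p13, p2) → 21.1584
  f16: (p11, p4, p2) → 66.3633
  f17: (p7, p2, p6) → 11.1445
  f18: (p7, p4, p6) → 19.0510
  f19: (p7, p4, p2) → 25.6535
  f20: (p1, p8, p10) → 10.0728
  f21: (p1, p4, p8) → 88.8463
  f22: (p1, p4, p17) → 36.4316
  f23: (p1, p16, p10) → 2.3941
  f24: (p1, p16, p17) → 14.3470
Σ area = 803.231

Euler characteristic 14−36+24 = 2 ✓


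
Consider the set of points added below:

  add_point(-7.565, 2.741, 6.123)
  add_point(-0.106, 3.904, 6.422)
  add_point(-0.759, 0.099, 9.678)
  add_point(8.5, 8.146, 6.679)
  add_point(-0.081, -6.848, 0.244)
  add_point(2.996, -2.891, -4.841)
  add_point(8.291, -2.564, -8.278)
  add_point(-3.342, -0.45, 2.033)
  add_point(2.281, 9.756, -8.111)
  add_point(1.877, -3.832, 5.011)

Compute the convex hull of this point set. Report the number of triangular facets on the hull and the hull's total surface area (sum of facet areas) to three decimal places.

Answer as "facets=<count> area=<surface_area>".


facets=14 area=730.879

Extreme-point indices: [0, 2, 3, 4, 5, 6, 7, 8, 9] — 9 of 10 on the boundary.

Area of each hull facet:
  f1: (p8, p3, p0) → 127.3727
  f2: (p6, p8, p3) → 107.0836
  f3: (p2, p3, p0) → 48.8595
  f4: (p2, p4, p0) → 47.3539
  f5: (p5, p6, p4) → 14.2096
  f6: (p5, p6, p8) → 40.9401
  f7: (p9, p2, p3) → 41.8336
  f8: (p9, p2, p4) → 13.5797
  f9: (p9, p6, p3) → 100.5500
  f10: (p9, p6, p4) → 37.4660
  f11: (p7, p8, p0) → 49.0216
  f12: (p7, p5, p8) → 62.8791
  f13: (p7, p4, p0) → 13.4908
  f14: (p7, p5, p4) → 26.2394
Σ area = 730.879

Check V−E+F: 9 − 21 + 14 = 2.


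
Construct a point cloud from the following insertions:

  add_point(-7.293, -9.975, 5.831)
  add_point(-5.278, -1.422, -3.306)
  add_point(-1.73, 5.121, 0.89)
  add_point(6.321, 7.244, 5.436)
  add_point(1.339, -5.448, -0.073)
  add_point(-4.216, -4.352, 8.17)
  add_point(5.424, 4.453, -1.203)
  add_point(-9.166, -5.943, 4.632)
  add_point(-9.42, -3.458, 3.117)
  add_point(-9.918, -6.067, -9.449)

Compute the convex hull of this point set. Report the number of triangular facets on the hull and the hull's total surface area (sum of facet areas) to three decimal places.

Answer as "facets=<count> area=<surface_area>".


facets=14 area=636.062

9 of the 10 inputs are extreme points: [0, 2, 3, 4, 5, 6, 7, 8, 9].

Facet areas (half cross-product norm):
  f1: (p4, p0, p9) → 80.5161
  f2: (p4, p5, p3) → 71.8079
  f3: (p4, p5, p0) → 33.8610
  f4: (p6, p4, p9) → 76.1846
  f5: (p6, p4, p3) → 37.2264
  f6: (p6, p2, p9) → 63.0159
  f7: (p6, p2, p3) → 26.7517
  f8: (p7, p0, p9) → 31.2240
  f9: (p7, p5, p0) → 14.0375
  f10: (p8, p5, p3) → 56.0635
  f11: (p8, p2, p3) → 43.2759
  f12: (p8, p7, p5) → 9.0895
  f13: (p8, p2, p9) → 75.3507
  f14: (p8, p7, p9) → 17.6573
Σ area = 636.062

Check V−E+F: 9 − 21 + 14 = 2.


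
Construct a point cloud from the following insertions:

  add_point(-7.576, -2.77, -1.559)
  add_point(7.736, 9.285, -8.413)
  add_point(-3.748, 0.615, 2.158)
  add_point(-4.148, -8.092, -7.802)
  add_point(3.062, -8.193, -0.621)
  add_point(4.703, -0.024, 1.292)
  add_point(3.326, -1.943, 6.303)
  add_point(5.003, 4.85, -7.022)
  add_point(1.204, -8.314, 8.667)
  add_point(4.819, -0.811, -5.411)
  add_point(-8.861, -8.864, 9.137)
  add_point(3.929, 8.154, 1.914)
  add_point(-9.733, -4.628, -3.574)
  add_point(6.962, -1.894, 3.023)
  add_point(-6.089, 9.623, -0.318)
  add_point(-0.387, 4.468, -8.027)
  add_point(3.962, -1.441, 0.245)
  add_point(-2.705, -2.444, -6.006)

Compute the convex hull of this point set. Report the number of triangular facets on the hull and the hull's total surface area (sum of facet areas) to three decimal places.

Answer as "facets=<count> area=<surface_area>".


facets=20 area=1055.792

Points on the hull: [1, 3, 4, 6, 8, 9, 10, 11, 12, 13, 14, 15] (12 of 18).

Triangle areas on the boundary:
  f1: (p10, p14, p12) → 100.8306
  f2: (p15, p14, p12) → 72.1957
  f3: (p15, p14, p1) → 49.9732
  f4: (p11, p14, p1) → 56.9645
  f5: (p11, p10, p14) → 108.1163
  f6: (p3, p15, p1) → 41.9967
  f7: (p3, p15, p12) → 50.0901
  f8: (p3, p10, p12) → 49.5967
  f9: (p3, p4, p10) → 78.0691
  f10: (p8, p4, p10) → 46.3742
  f11: (p9, p3, p1) → 44.9052
  f12: (p9, p3, p4) → 44.2554
  f13: (p6, p11, p10) → 64.8391
  f14: (p6, p8, p10) → 33.4893
  f15: (p13, p11, p1) → 58.1150
  f16: (p13, p6, p11) → 25.6111
  f17: (p13, p9, p1) → 45.5119
  f18: (p13, p9, p4) → 32.4057
  f19: (p13, p8, p4) → 36.9095
  f20: (p13, p6, p8) → 15.5430
Σ area = 1055.792

Euler: V−E+F = 12−30+20 = 2.


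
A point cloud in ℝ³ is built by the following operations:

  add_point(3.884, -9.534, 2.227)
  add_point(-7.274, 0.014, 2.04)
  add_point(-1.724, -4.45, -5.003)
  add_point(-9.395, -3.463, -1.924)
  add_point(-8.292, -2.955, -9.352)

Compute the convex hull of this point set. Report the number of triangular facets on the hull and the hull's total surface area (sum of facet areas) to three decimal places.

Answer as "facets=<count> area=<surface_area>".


facets=6 area=225.050

5 of the 5 inputs are extreme points: [0, 1, 2, 3, 4].

Area of each hull facet:
  f1: (p1, p0, p3) → 41.5035
  f2: (p4, p0, p3) → 56.3069
  f3: (p4, p1, p3) → 17.2324
  f4: (p2, p1, p0) → 52.4050
  f5: (p2, p4, p0) → 17.9346
  f6: (p2, p4, p1) → 39.6675
Σ area = 225.050

Euler characteristic 5−9+6 = 2 ✓


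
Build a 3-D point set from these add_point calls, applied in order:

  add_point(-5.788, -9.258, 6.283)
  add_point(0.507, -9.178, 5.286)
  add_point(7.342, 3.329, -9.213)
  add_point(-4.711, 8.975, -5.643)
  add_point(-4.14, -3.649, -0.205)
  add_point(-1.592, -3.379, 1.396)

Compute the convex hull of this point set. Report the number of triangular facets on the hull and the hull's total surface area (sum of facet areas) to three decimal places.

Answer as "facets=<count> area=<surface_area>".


facets=6 area=422.173

Points on the hull: [0, 1, 2, 3, 4] (5 of 6).

Triangle areas on the boundary:
  f1: (p1, p3, p0) → 68.7871
  f2: (p1, p3, p2) → 136.4373
  f3: (p4, p3, p0) → 29.0647
  f4: (p4, p3, p2) → 90.1245
  f5: (p4, p1, p0) → 26.4561
  f6: (p4, p1, p2) → 71.3031
Σ area = 422.173

Euler characteristic 5−9+6 = 2 ✓


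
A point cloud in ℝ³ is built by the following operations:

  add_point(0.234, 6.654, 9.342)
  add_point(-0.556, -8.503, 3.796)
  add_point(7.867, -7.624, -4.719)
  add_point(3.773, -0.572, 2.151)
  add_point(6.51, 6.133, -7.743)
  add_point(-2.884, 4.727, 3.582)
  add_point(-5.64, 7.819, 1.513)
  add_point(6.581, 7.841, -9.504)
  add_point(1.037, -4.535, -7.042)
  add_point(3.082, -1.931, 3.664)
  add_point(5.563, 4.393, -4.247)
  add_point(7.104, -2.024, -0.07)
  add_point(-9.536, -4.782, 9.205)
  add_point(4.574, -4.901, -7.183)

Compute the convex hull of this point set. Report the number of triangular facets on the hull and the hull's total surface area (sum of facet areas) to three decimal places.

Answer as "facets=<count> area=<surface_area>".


facets=16 area=879.305

Hull vertices (10/14): indices [0, 1, 2, 6, 7, 8, 9, 11, 12, 13].

Per-facet area ½‖(b−a)×(c−a)‖:
  f1: (p6, p0, p12) → 70.6117
  f2: (p6, p0, p7) → 80.7656
  f3: (p8, p6, p12) → 121.4077
  f4: (p8, p6, p7) → 102.9257
  f5: (p1, p0, p12) → 80.6575
  f6: (p1, p8, p12) → 57.9108
  f7: (p1, p8, p2) → 43.7466
  f8: (p13, p7, p2) → 27.5516
  f9: (p13, p8, p2) → 6.2633
  f10: (p13, p8, p7) → 23.2795
  f11: (p11, p1, p2) → 38.8445
  f12: (p11, p7, p2) → 49.6340
  f13: (p11, p0, p7) → 99.2316
  f14: (p9, p1, p0) → 33.1080
  f15: (p9, p11, p0) → 24.0674
  f16: (p9, p11, p1) → 19.2995
Σ area = 879.305

Check V−E+F: 10 − 24 + 16 = 2.


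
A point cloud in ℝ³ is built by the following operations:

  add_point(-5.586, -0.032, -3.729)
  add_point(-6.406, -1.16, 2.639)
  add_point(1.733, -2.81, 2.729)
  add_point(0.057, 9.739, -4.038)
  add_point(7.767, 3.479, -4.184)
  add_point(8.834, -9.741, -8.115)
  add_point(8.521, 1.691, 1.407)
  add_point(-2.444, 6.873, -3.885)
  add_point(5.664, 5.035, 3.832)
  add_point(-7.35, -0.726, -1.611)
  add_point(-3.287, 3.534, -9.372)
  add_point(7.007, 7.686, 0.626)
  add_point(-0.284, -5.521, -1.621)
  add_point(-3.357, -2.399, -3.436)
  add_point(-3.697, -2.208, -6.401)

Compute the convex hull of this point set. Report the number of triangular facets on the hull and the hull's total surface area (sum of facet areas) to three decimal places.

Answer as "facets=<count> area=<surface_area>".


facets=22 area=693.944

Points on the hull: [1, 2, 3, 4, 5, 6, 7, 8, 9, 10, 11, 12, 14] (13 of 15).

Per-facet area ½‖(b−a)×(c−a)‖:
  f1: (p4, p10, p5) → 84.3675
  f2: (p4, p10, p3) → 43.3497
  f3: (p14, p10, p9) → 19.7669
  f4: (p14, p10, p5) → 44.7318
  f5: (p7, p10, p9) → 28.9845
  f6: (p7, p10, p3) → 11.0762
  f7: (p12, p2, p5) → 31.1795
  f8: (p12, p14, p9) → 20.7338
  f9: (p12, p14, p5) → 39.7189
  f10: (p6, p2, p5) → 58.5824
  f11: (p6, p2, p8) → 20.3744
  f12: (p6, p4, p5) → 40.9153
  f13: (p11, p8, p3) → 18.0065
  f14: (p11, p4, p3) → 27.4008
  f15: (p11, p6, p8) → 10.8916
  f16: (p11, p6, p4) → 16.5614
  f17: (p1, p12, p9) → 18.1659
  f18: (p1, p12, p2) → 22.0258
  f19: (p1, p2, p8) → 35.4541
  f20: (p1, p8, p3) → 69.1511
  f21: (p1, p7, p9) → 19.9728
  f22: (p1, p7, p3) → 12.5328
Σ area = 693.944

Euler: V−E+F = 13−33+22 = 2.
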